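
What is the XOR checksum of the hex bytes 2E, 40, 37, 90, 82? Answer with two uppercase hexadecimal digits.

4B

XOR the bytes together:
  start with 0x2E
  0x2E ⊕ 0x40 = 0x6E
  0x6E ⊕ 0x37 = 0x59
  0x59 ⊕ 0x90 = 0xC9
  0xC9 ⊕ 0x82 = 0x4B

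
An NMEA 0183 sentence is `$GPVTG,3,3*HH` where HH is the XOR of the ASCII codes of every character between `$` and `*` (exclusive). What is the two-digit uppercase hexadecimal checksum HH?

52

XOR the ASCII codes of the payload characters:
  'G' = 0x47 → acc = 0x47
  'P' = 0x50 → acc = 0x17
  'V' = 0x56 → acc = 0x41
  'T' = 0x54 → acc = 0x15
  'G' = 0x47 → acc = 0x52
  ',' = 0x2C → acc = 0x7E
  '3' = 0x33 → acc = 0x4D
  ',' = 0x2C → acc = 0x61
  '3' = 0x33 → acc = 0x52
Checksum = 0x52.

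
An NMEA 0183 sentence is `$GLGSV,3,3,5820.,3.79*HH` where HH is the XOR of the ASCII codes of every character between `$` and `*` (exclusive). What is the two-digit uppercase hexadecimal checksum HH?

XOR the ASCII codes of the payload characters:
  'G' = 0x47 → acc = 0x47
  'L' = 0x4C → acc = 0x0B
  'G' = 0x47 → acc = 0x4C
  'S' = 0x53 → acc = 0x1F
  'V' = 0x56 → acc = 0x49
  ',' = 0x2C → acc = 0x65
  '3' = 0x33 → acc = 0x56
  ',' = 0x2C → acc = 0x7A
  '3' = 0x33 → acc = 0x49
  ',' = 0x2C → acc = 0x65
  '5' = 0x35 → acc = 0x50
  '8' = 0x38 → acc = 0x68
  '2' = 0x32 → acc = 0x5A
  '0' = 0x30 → acc = 0x6A
  '.' = 0x2E → acc = 0x44
  ',' = 0x2C → acc = 0x68
  '3' = 0x33 → acc = 0x5B
  '.' = 0x2E → acc = 0x75
  '7' = 0x37 → acc = 0x42
  '9' = 0x39 → acc = 0x7B
Checksum = 0x7B.

7B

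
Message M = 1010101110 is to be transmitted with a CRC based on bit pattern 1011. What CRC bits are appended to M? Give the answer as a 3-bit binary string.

Append 3 zeros: 1010101110000. Divide by 1011 (XOR where the leading bit is 1):
  pos 0: 1010 XOR 1011 = 0001
  pos 3: 1101 XOR 1011 = 0110
  pos 4: 1101 XOR 1011 = 0110
  pos 5: 1101 XOR 1011 = 0110
  pos 6: 1100 XOR 1011 = 0111
  pos 7: 1110 XOR 1011 = 0101
  pos 8: 1010 XOR 1011 = 0001
Remainder (last 3 bits) = 010. This is the CRC / FCS.

010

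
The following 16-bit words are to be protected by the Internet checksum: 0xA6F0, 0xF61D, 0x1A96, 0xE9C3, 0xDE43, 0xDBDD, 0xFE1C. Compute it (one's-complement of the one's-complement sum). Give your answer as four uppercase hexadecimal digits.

A658

One's-complement addition (fold any carry out of bit 15 back into bit 0):
  0xA6F0 + 0xF61D = 0x19D0D → wrap carry → 0x9D0E
  0x9D0E + 0x1A96 = 0x0B7A4
  0xB7A4 + 0xE9C3 = 0x1A167 → wrap carry → 0xA168
  0xA168 + 0xDE43 = 0x17FAB → wrap carry → 0x7FAC
  0x7FAC + 0xDBDD = 0x15B89 → wrap carry → 0x5B8A
  0x5B8A + 0xFE1C = 0x159A6 → wrap carry → 0x59A7
One's-complement sum = 0x59A7.
Checksum = ~0x59A7 & 0xFFFF = 0xA658.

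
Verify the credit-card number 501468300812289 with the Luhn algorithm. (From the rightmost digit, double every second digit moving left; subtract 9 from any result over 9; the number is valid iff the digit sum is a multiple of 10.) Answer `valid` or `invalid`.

From the right, keep odd positions and double even positions (subtract 9 from any doubled value over 9):
  doubled (positions 2,4,...): 7 4 7 0 7 8 0 → sum 33
  kept (positions 1,3,...): 9 2 1 0 3 6 1 5 → sum 27
Total = 60.
60 mod 10 = 0, so the number is valid.

valid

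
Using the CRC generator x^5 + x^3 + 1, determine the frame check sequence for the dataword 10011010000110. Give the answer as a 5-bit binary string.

Append 5 zeros: 1001101000011000000. Divide by 101001 (XOR where the leading bit is 1):
  pos 0: 100110 XOR 101001 = 001111
  pos 2: 111110 XOR 101001 = 010111
  pos 3: 101110 XOR 101001 = 000111
  pos 6: 111001 XOR 101001 = 010000
  pos 7: 100001 XOR 101001 = 001000
  pos 9: 100000 XOR 101001 = 001001
  pos 11: 100100 XOR 101001 = 001101
  pos 13: 110100 XOR 101001 = 011101
Remainder (last 5 bits) = 11101. This is the CRC / FCS.

11101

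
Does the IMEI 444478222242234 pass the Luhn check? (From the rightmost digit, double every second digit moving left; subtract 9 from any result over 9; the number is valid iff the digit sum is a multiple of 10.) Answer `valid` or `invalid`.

valid

From the right, keep odd positions and double even positions (subtract 9 from any doubled value over 9):
  doubled (positions 2,4,...): 6 4 4 4 7 8 8 → sum 41
  kept (positions 1,3,...): 4 2 4 2 2 7 4 4 → sum 29
Total = 70.
70 mod 10 = 0, so the number is valid.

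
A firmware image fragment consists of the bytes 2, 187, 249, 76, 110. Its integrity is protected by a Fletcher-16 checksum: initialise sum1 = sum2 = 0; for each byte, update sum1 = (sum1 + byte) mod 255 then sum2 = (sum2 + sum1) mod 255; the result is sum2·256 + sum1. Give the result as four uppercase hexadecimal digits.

Running sums (mod 255):
  after byte 0 (2): sum1=2, sum2=2
  after byte 1 (187): sum1=189, sum2=191
  after byte 2 (249): sum1=183, sum2=119
  after byte 3 (76): sum1=4, sum2=123
  after byte 4 (110): sum1=114, sum2=237
Checksum = sum2·256 + sum1 = 237·256 + 114 = 60786 = 0xED72.

ED72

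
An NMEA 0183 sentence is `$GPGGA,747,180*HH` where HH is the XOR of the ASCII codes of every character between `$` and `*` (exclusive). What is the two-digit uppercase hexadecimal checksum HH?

XOR the ASCII codes of the payload characters:
  'G' = 0x47 → acc = 0x47
  'P' = 0x50 → acc = 0x17
  'G' = 0x47 → acc = 0x50
  'G' = 0x47 → acc = 0x17
  'A' = 0x41 → acc = 0x56
  ',' = 0x2C → acc = 0x7A
  '7' = 0x37 → acc = 0x4D
  '4' = 0x34 → acc = 0x79
  '7' = 0x37 → acc = 0x4E
  ',' = 0x2C → acc = 0x62
  '1' = 0x31 → acc = 0x53
  '8' = 0x38 → acc = 0x6B
  '0' = 0x30 → acc = 0x5B
Checksum = 0x5B.

5B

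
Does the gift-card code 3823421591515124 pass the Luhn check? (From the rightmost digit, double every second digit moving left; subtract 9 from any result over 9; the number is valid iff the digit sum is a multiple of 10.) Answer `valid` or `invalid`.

From the right, keep odd positions and double even positions (subtract 9 from any doubled value over 9):
  doubled (positions 2,4,...): 4 1 1 9 2 8 4 6 → sum 35
  kept (positions 1,3,...): 4 1 1 1 5 2 3 8 → sum 25
Total = 60.
60 mod 10 = 0, so the number is valid.

valid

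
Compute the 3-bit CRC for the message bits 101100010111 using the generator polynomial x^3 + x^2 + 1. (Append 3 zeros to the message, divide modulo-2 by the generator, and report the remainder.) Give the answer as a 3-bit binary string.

Append 3 zeros: 101100010111000. Divide by 1101 (XOR where the leading bit is 1):
  pos 0: 1011 XOR 1101 = 0110
  pos 1: 1100 XOR 1101 = 0001
  pos 4: 1001 XOR 1101 = 0100
  pos 5: 1000 XOR 1101 = 0101
  pos 6: 1011 XOR 1101 = 0110
  pos 7: 1101 XOR 1101 = 0000
  pos 11: 1000 XOR 1101 = 0101
Remainder (last 3 bits) = 101. This is the CRC / FCS.

101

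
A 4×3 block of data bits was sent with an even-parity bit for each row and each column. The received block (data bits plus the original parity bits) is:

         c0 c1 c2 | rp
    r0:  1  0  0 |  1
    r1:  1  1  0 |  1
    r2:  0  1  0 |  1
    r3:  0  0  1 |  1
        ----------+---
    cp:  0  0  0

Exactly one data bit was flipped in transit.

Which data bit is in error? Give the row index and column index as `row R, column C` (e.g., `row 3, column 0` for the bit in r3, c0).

row 1, column 2

Recompute each row's even parity and compare to rp:
  r0: data parity 1, sent rp 1 → ok
  r1: data parity 0, sent rp 1 → mismatch
  r2: data parity 1, sent rp 1 → ok
  r3: data parity 1, sent rp 1 → ok
Recompute each column's even parity and compare to cp:
  c0: data parity 0, sent cp 0 → ok
  c1: data parity 0, sent cp 0 → ok
  c2: data parity 1, sent cp 0 → mismatch
Exactly one row (r1) and one column (c2) fail → the flipped bit is at their intersection.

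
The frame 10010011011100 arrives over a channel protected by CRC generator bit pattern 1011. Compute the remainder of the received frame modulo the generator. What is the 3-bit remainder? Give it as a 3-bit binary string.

Modulo-2 division of 10010011011100 by 1011:
  pos 0: 1001 XOR 1011 = 0010
  pos 2: 1000 XOR 1011 = 0011
  pos 4: 1111 XOR 1011 = 0100
  pos 5: 1000 XOR 1011 = 0011
  pos 7: 1111 XOR 1011 = 0100
  pos 8: 1001 XOR 1011 = 0010
  pos 10: 1000 XOR 1011 = 0011
Remainder = 011 (nonzero — an error is detected).

011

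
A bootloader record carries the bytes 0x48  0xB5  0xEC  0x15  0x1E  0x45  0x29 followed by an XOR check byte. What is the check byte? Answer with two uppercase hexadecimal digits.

XOR the bytes together:
  start with 0x48
  0x48 ⊕ 0xB5 = 0xFD
  0xFD ⊕ 0xEC = 0x11
  0x11 ⊕ 0x15 = 0x04
  0x04 ⊕ 0x1E = 0x1A
  0x1A ⊕ 0x45 = 0x5F
  0x5F ⊕ 0x29 = 0x76

76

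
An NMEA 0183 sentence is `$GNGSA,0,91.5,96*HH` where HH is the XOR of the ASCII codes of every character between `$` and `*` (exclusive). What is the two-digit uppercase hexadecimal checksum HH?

5C

XOR the ASCII codes of the payload characters:
  'G' = 0x47 → acc = 0x47
  'N' = 0x4E → acc = 0x09
  'G' = 0x47 → acc = 0x4E
  'S' = 0x53 → acc = 0x1D
  'A' = 0x41 → acc = 0x5C
  ',' = 0x2C → acc = 0x70
  '0' = 0x30 → acc = 0x40
  ',' = 0x2C → acc = 0x6C
  '9' = 0x39 → acc = 0x55
  '1' = 0x31 → acc = 0x64
  '.' = 0x2E → acc = 0x4A
  '5' = 0x35 → acc = 0x7F
  ',' = 0x2C → acc = 0x53
  '9' = 0x39 → acc = 0x6A
  '6' = 0x36 → acc = 0x5C
Checksum = 0x5C.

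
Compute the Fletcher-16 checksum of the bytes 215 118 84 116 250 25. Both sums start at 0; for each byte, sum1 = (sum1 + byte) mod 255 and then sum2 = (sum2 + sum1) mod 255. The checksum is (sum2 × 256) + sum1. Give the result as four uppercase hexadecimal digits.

1D2B

Running sums (mod 255):
  after byte 0 (215): sum1=215, sum2=215
  after byte 1 (118): sum1=78, sum2=38
  after byte 2 (84): sum1=162, sum2=200
  after byte 3 (116): sum1=23, sum2=223
  after byte 4 (250): sum1=18, sum2=241
  after byte 5 (25): sum1=43, sum2=29
Checksum = sum2·256 + sum1 = 29·256 + 43 = 7467 = 0x1D2B.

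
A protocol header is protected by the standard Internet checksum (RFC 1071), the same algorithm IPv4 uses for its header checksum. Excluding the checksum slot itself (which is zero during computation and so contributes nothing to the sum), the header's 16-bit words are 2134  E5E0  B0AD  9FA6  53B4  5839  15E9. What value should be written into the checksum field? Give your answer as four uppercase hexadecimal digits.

One's-complement addition (fold any carry out of bit 15 back into bit 0):
  0x2134 + 0xE5E0 = 0x10714 → wrap carry → 0x0715
  0x0715 + 0xB0AD = 0x0B7C2
  0xB7C2 + 0x9FA6 = 0x15768 → wrap carry → 0x5769
  0x5769 + 0x53B4 = 0x0AB1D
  0xAB1D + 0x5839 = 0x10356 → wrap carry → 0x0357
  0x0357 + 0x15E9 = 0x01940
One's-complement sum = 0x1940.
Checksum = ~0x1940 & 0xFFFF = 0xE6BF.

E6BF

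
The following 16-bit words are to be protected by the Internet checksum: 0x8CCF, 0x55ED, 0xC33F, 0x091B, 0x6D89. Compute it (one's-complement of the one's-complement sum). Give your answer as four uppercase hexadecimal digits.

One's-complement addition (fold any carry out of bit 15 back into bit 0):
  0x8CCF + 0x55ED = 0x0E2BC
  0xE2BC + 0xC33F = 0x1A5FB → wrap carry → 0xA5FC
  0xA5FC + 0x091B = 0x0AF17
  0xAF17 + 0x6D89 = 0x11CA0 → wrap carry → 0x1CA1
One's-complement sum = 0x1CA1.
Checksum = ~0x1CA1 & 0xFFFF = 0xE35E.

E35E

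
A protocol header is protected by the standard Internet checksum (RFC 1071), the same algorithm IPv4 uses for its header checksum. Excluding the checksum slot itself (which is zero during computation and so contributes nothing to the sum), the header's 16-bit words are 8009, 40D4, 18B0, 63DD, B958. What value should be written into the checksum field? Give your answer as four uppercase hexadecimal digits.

One's-complement addition (fold any carry out of bit 15 back into bit 0):
  0x8009 + 0x40D4 = 0x0C0DD
  0xC0DD + 0x18B0 = 0x0D98D
  0xD98D + 0x63DD = 0x13D6A → wrap carry → 0x3D6B
  0x3D6B + 0xB958 = 0x0F6C3
One's-complement sum = 0xF6C3.
Checksum = ~0xF6C3 & 0xFFFF = 0x093C.

093C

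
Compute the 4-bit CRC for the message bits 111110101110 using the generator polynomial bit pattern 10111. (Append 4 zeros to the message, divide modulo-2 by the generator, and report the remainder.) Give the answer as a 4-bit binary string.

0001

Append 4 zeros: 1111101011100000. Divide by 10111 (XOR where the leading bit is 1):
  pos 0: 11111 XOR 10111 = 01000
  pos 1: 10000 XOR 10111 = 00111
  pos 3: 11110 XOR 10111 = 01001
  pos 4: 10011 XOR 10111 = 00100
  pos 6: 10011 XOR 10111 = 00100
  pos 8: 10000 XOR 10111 = 00111
  pos 10: 11100 XOR 10111 = 01011
  pos 11: 10110 XOR 10111 = 00001
Remainder (last 4 bits) = 0001. This is the CRC / FCS.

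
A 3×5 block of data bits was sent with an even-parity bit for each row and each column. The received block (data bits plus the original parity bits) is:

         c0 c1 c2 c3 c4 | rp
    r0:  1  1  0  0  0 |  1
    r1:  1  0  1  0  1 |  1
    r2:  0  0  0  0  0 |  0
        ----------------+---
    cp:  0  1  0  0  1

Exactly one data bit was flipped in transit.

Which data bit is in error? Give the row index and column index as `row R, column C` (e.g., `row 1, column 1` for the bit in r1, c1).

Recompute each row's even parity and compare to rp:
  r0: data parity 0, sent rp 1 → mismatch
  r1: data parity 1, sent rp 1 → ok
  r2: data parity 0, sent rp 0 → ok
Recompute each column's even parity and compare to cp:
  c0: data parity 0, sent cp 0 → ok
  c1: data parity 1, sent cp 1 → ok
  c2: data parity 1, sent cp 0 → mismatch
  c3: data parity 0, sent cp 0 → ok
  c4: data parity 1, sent cp 1 → ok
Exactly one row (r0) and one column (c2) fail → the flipped bit is at their intersection.

row 0, column 2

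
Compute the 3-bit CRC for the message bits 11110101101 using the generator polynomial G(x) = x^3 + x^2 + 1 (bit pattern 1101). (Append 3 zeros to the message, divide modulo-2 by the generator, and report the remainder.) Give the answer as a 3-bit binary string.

101

Append 3 zeros: 11110101101000. Divide by 1101 (XOR where the leading bit is 1):
  pos 0: 1111 XOR 1101 = 0010
  pos 2: 1001 XOR 1101 = 0100
  pos 3: 1000 XOR 1101 = 0101
  pos 4: 1011 XOR 1101 = 0110
  pos 5: 1101 XOR 1101 = 0000
  pos 10: 1000 XOR 1101 = 0101
Remainder (last 3 bits) = 101. This is the CRC / FCS.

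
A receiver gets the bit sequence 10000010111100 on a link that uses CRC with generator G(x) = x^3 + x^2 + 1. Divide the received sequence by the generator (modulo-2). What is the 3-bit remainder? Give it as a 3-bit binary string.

Modulo-2 division of 10000010111100 by 1101:
  pos 0: 1000 XOR 1101 = 0101
  pos 1: 1010 XOR 1101 = 0111
  pos 2: 1110 XOR 1101 = 0011
  pos 4: 1110 XOR 1101 = 0011
  pos 6: 1111 XOR 1101 = 0010
  pos 8: 1011 XOR 1101 = 0110
  pos 9: 1100 XOR 1101 = 0001
Remainder = 010 (nonzero — an error is detected).

010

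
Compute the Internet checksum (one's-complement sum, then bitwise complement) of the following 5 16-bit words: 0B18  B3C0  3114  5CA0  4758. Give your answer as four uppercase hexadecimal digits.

6C1A

One's-complement addition (fold any carry out of bit 15 back into bit 0):
  0x0B18 + 0xB3C0 = 0x0BED8
  0xBED8 + 0x3114 = 0x0EFEC
  0xEFEC + 0x5CA0 = 0x14C8C → wrap carry → 0x4C8D
  0x4C8D + 0x4758 = 0x093E5
One's-complement sum = 0x93E5.
Checksum = ~0x93E5 & 0xFFFF = 0x6C1A.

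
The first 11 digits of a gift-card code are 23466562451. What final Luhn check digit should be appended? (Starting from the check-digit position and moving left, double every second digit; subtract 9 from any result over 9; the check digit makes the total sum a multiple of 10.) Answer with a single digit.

1

Partial digits right→left: 1 5 4 2 6 5 6 6 4 3 2
Double every second digit counting from the check-digit position (so the 1st, 3rd, 5th, ... of the partial from the right).
  doubled (with −9 where >9): 2 8 3 3 8 4 → sum 28
  kept as-is: 5 2 5 6 3 → sum 21
Total = 28 + 21 = 49.
Check digit = (10 − (49 mod 10)) mod 10 = 1.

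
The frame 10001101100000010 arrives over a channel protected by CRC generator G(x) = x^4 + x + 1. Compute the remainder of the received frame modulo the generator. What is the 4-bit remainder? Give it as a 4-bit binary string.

Modulo-2 division of 10001101100000010 by 10011:
  pos 0: 10001 XOR 10011 = 00010
  pos 3: 10101 XOR 10011 = 00110
  pos 5: 11010 XOR 10011 = 01001
  pos 6: 10010 XOR 10011 = 00001
  pos 10: 10000 XOR 10011 = 00011
Remainder = 1110 (nonzero — an error is detected).

1110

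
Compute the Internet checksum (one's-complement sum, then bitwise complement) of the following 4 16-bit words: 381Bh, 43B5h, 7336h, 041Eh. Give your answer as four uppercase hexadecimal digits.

0CDB

One's-complement addition (fold any carry out of bit 15 back into bit 0):
  0x381B + 0x43B5 = 0x07BD0
  0x7BD0 + 0x7336 = 0x0EF06
  0xEF06 + 0x041E = 0x0F324
One's-complement sum = 0xF324.
Checksum = ~0xF324 & 0xFFFF = 0x0CDB.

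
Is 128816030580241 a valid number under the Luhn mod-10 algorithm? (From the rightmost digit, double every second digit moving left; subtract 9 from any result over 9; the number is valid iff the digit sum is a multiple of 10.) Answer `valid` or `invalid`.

From the right, keep odd positions and double even positions (subtract 9 from any doubled value over 9):
  doubled (positions 2,4,...): 8 0 1 6 3 7 4 → sum 29
  kept (positions 1,3,...): 1 2 8 0 0 1 8 1 → sum 21
Total = 50.
50 mod 10 = 0, so the number is valid.

valid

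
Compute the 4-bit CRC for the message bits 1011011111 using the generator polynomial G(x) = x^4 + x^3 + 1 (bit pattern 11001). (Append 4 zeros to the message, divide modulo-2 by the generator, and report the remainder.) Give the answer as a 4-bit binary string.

Append 4 zeros: 10110111110000. Divide by 11001 (XOR where the leading bit is 1):
  pos 0: 10110 XOR 11001 = 01111
  pos 1: 11111 XOR 11001 = 00110
  pos 3: 11011 XOR 11001 = 00010
  pos 6: 10110 XOR 11001 = 01111
  pos 7: 11110 XOR 11001 = 00111
  pos 9: 11100 XOR 11001 = 00101
Remainder (last 4 bits) = 0101. This is the CRC / FCS.

0101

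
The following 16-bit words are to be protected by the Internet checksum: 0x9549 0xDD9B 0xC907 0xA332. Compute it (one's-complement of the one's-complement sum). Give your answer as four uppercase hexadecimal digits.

20E0

One's-complement addition (fold any carry out of bit 15 back into bit 0):
  0x9549 + 0xDD9B = 0x172E4 → wrap carry → 0x72E5
  0x72E5 + 0xC907 = 0x13BEC → wrap carry → 0x3BED
  0x3BED + 0xA332 = 0x0DF1F
One's-complement sum = 0xDF1F.
Checksum = ~0xDF1F & 0xFFFF = 0x20E0.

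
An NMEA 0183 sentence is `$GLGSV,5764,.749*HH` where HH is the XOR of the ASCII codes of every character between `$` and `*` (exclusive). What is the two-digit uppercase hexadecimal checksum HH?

XOR the ASCII codes of the payload characters:
  'G' = 0x47 → acc = 0x47
  'L' = 0x4C → acc = 0x0B
  'G' = 0x47 → acc = 0x4C
  'S' = 0x53 → acc = 0x1F
  'V' = 0x56 → acc = 0x49
  ',' = 0x2C → acc = 0x65
  '5' = 0x35 → acc = 0x50
  '7' = 0x37 → acc = 0x67
  '6' = 0x36 → acc = 0x51
  '4' = 0x34 → acc = 0x65
  ',' = 0x2C → acc = 0x49
  '.' = 0x2E → acc = 0x67
  '7' = 0x37 → acc = 0x50
  '4' = 0x34 → acc = 0x64
  '9' = 0x39 → acc = 0x5D
Checksum = 0x5D.

5D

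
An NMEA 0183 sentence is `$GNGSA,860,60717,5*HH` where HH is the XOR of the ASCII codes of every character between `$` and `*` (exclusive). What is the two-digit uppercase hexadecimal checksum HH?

4C

XOR the ASCII codes of the payload characters:
  'G' = 0x47 → acc = 0x47
  'N' = 0x4E → acc = 0x09
  'G' = 0x47 → acc = 0x4E
  'S' = 0x53 → acc = 0x1D
  'A' = 0x41 → acc = 0x5C
  ',' = 0x2C → acc = 0x70
  '8' = 0x38 → acc = 0x48
  '6' = 0x36 → acc = 0x7E
  '0' = 0x30 → acc = 0x4E
  ',' = 0x2C → acc = 0x62
  '6' = 0x36 → acc = 0x54
  '0' = 0x30 → acc = 0x64
  '7' = 0x37 → acc = 0x53
  '1' = 0x31 → acc = 0x62
  '7' = 0x37 → acc = 0x55
  ',' = 0x2C → acc = 0x79
  '5' = 0x35 → acc = 0x4C
Checksum = 0x4C.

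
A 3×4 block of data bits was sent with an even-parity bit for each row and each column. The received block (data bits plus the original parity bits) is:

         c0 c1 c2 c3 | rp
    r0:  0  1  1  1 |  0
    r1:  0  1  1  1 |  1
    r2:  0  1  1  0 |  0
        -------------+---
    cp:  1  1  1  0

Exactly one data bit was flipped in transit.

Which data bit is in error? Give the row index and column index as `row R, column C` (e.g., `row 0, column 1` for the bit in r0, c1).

row 0, column 0

Recompute each row's even parity and compare to rp:
  r0: data parity 1, sent rp 0 → mismatch
  r1: data parity 1, sent rp 1 → ok
  r2: data parity 0, sent rp 0 → ok
Recompute each column's even parity and compare to cp:
  c0: data parity 0, sent cp 1 → mismatch
  c1: data parity 1, sent cp 1 → ok
  c2: data parity 1, sent cp 1 → ok
  c3: data parity 0, sent cp 0 → ok
Exactly one row (r0) and one column (c0) fail → the flipped bit is at their intersection.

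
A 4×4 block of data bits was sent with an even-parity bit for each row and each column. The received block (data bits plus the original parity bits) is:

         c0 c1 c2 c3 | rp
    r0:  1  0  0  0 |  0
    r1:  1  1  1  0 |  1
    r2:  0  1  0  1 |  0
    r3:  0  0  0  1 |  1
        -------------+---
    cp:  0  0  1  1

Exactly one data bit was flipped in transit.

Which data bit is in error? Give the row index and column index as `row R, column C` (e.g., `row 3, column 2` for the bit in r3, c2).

Recompute each row's even parity and compare to rp:
  r0: data parity 1, sent rp 0 → mismatch
  r1: data parity 1, sent rp 1 → ok
  r2: data parity 0, sent rp 0 → ok
  r3: data parity 1, sent rp 1 → ok
Recompute each column's even parity and compare to cp:
  c0: data parity 0, sent cp 0 → ok
  c1: data parity 0, sent cp 0 → ok
  c2: data parity 1, sent cp 1 → ok
  c3: data parity 0, sent cp 1 → mismatch
Exactly one row (r0) and one column (c3) fail → the flipped bit is at their intersection.

row 0, column 3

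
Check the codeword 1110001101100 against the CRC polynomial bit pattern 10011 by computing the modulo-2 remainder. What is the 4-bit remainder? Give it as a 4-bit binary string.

0000

Modulo-2 division of 1110001101100 by 10011:
  pos 0: 11100 XOR 10011 = 01111
  pos 1: 11110 XOR 10011 = 01101
  pos 2: 11011 XOR 10011 = 01000
  pos 3: 10001 XOR 10011 = 00010
  pos 6: 10011 XOR 10011 = 00000
Remainder = 0000 (zero — the frame passes the CRC check).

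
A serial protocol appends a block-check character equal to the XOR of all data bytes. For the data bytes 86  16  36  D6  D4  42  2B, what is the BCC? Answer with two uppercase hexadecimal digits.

XOR the bytes together:
  start with 0x86
  0x86 ⊕ 0x16 = 0x90
  0x90 ⊕ 0x36 = 0xA6
  0xA6 ⊕ 0xD6 = 0x70
  0x70 ⊕ 0xD4 = 0xA4
  0xA4 ⊕ 0x42 = 0xE6
  0xE6 ⊕ 0x2B = 0xCD

CD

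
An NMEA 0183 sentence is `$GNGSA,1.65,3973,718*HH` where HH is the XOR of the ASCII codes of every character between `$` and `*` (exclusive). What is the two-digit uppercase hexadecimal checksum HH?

5C

XOR the ASCII codes of the payload characters:
  'G' = 0x47 → acc = 0x47
  'N' = 0x4E → acc = 0x09
  'G' = 0x47 → acc = 0x4E
  'S' = 0x53 → acc = 0x1D
  'A' = 0x41 → acc = 0x5C
  ',' = 0x2C → acc = 0x70
  '1' = 0x31 → acc = 0x41
  '.' = 0x2E → acc = 0x6F
  '6' = 0x36 → acc = 0x59
  '5' = 0x35 → acc = 0x6C
  ',' = 0x2C → acc = 0x40
  '3' = 0x33 → acc = 0x73
  '9' = 0x39 → acc = 0x4A
  '7' = 0x37 → acc = 0x7D
  '3' = 0x33 → acc = 0x4E
  ',' = 0x2C → acc = 0x62
  '7' = 0x37 → acc = 0x55
  '1' = 0x31 → acc = 0x64
  '8' = 0x38 → acc = 0x5C
Checksum = 0x5C.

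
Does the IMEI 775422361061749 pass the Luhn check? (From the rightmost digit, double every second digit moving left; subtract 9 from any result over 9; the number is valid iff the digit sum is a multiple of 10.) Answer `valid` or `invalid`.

From the right, keep odd positions and double even positions (subtract 9 from any doubled value over 9):
  doubled (positions 2,4,...): 8 2 0 3 4 8 5 → sum 30
  kept (positions 1,3,...): 9 7 6 1 3 2 5 7 → sum 40
Total = 70.
70 mod 10 = 0, so the number is valid.

valid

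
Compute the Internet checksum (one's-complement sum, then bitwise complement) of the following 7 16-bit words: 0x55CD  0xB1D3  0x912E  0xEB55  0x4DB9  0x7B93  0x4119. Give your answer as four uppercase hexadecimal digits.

7174

One's-complement addition (fold any carry out of bit 15 back into bit 0):
  0x55CD + 0xB1D3 = 0x107A0 → wrap carry → 0x07A1
  0x07A1 + 0x912E = 0x098CF
  0x98CF + 0xEB55 = 0x18424 → wrap carry → 0x8425
  0x8425 + 0x4DB9 = 0x0D1DE
  0xD1DE + 0x7B93 = 0x14D71 → wrap carry → 0x4D72
  0x4D72 + 0x4119 = 0x08E8B
One's-complement sum = 0x8E8B.
Checksum = ~0x8E8B & 0xFFFF = 0x7174.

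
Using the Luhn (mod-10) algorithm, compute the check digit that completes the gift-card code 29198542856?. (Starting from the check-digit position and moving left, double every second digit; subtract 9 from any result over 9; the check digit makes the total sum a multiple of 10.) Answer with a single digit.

Partial digits right→left: 6 5 8 2 4 5 8 9 1 9 2
Double every second digit counting from the check-digit position (so the 1st, 3rd, 5th, ... of the partial from the right).
  doubled (with −9 where >9): 3 7 8 7 2 4 → sum 31
  kept as-is: 5 2 5 9 9 → sum 30
Total = 31 + 30 = 61.
Check digit = (10 − (61 mod 10)) mod 10 = 9.

9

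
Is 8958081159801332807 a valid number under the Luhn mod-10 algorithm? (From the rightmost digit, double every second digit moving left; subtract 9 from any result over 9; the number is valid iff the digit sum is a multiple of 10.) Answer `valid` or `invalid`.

From the right, keep odd positions and double even positions (subtract 9 from any doubled value over 9):
  doubled (positions 2,4,...): 0 4 6 0 9 2 7 7 9 → sum 44
  kept (positions 1,3,...): 7 8 3 1 8 5 1 0 5 8 → sum 46
Total = 90.
90 mod 10 = 0, so the number is valid.

valid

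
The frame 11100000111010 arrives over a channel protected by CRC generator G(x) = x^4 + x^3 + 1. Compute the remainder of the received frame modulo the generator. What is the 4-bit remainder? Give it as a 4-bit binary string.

Modulo-2 division of 11100000111010 by 11001:
  pos 0: 11100 XOR 11001 = 00101
  pos 2: 10100 XOR 11001 = 01101
  pos 3: 11010 XOR 11001 = 00011
  pos 6: 11111 XOR 11001 = 00110
  pos 8: 11001 XOR 11001 = 00000
Remainder = 0000 (zero — the frame passes the CRC check).

0000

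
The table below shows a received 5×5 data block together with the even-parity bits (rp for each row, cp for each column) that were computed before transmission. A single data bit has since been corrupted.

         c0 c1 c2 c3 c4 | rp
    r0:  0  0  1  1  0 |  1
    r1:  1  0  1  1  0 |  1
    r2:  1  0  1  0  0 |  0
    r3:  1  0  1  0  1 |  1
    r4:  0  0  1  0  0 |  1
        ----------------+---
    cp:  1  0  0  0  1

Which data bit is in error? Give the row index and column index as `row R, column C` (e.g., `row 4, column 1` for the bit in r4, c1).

row 0, column 2

Recompute each row's even parity and compare to rp:
  r0: data parity 0, sent rp 1 → mismatch
  r1: data parity 1, sent rp 1 → ok
  r2: data parity 0, sent rp 0 → ok
  r3: data parity 1, sent rp 1 → ok
  r4: data parity 1, sent rp 1 → ok
Recompute each column's even parity and compare to cp:
  c0: data parity 1, sent cp 1 → ok
  c1: data parity 0, sent cp 0 → ok
  c2: data parity 1, sent cp 0 → mismatch
  c3: data parity 0, sent cp 0 → ok
  c4: data parity 1, sent cp 1 → ok
Exactly one row (r0) and one column (c2) fail → the flipped bit is at their intersection.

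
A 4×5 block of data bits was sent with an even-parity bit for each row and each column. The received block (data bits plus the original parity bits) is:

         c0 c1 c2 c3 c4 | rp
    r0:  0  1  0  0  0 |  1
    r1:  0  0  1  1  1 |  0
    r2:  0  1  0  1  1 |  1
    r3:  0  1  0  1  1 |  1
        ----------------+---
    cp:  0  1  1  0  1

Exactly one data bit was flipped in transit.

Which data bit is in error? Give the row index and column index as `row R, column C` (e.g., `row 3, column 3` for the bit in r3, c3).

Recompute each row's even parity and compare to rp:
  r0: data parity 1, sent rp 1 → ok
  r1: data parity 1, sent rp 0 → mismatch
  r2: data parity 1, sent rp 1 → ok
  r3: data parity 1, sent rp 1 → ok
Recompute each column's even parity and compare to cp:
  c0: data parity 0, sent cp 0 → ok
  c1: data parity 1, sent cp 1 → ok
  c2: data parity 1, sent cp 1 → ok
  c3: data parity 1, sent cp 0 → mismatch
  c4: data parity 1, sent cp 1 → ok
Exactly one row (r1) and one column (c3) fail → the flipped bit is at their intersection.

row 1, column 3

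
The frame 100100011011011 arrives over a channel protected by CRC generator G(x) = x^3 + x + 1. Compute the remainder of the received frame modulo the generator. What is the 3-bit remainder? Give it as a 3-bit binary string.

Modulo-2 division of 100100011011011 by 1011:
  pos 0: 1001 XOR 1011 = 0010
  pos 2: 1000 XOR 1011 = 0011
  pos 4: 1101 XOR 1011 = 0110
  pos 5: 1101 XOR 1011 = 0110
  pos 6: 1100 XOR 1011 = 0111
  pos 7: 1111 XOR 1011 = 0100
  pos 8: 1001 XOR 1011 = 0010
  pos 10: 1001 XOR 1011 = 0010
Remainder = 101 (nonzero — an error is detected).

101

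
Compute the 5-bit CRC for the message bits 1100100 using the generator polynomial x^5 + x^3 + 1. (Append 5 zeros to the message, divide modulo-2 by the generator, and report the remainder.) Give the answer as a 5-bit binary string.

10001

Append 5 zeros: 110010000000. Divide by 101001 (XOR where the leading bit is 1):
  pos 0: 110010 XOR 101001 = 011011
  pos 1: 110110 XOR 101001 = 011111
  pos 2: 111110 XOR 101001 = 010111
  pos 3: 101110 XOR 101001 = 000111
  pos 6: 111000 XOR 101001 = 010001
Remainder (last 5 bits) = 10001. This is the CRC / FCS.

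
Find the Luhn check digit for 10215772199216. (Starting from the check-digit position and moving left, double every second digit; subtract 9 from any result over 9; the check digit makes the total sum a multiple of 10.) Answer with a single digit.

Partial digits right→left: 6 1 2 9 9 1 2 7 7 5 1 2 0 1
Double every second digit counting from the check-digit position (so the 1st, 3rd, 5th, ... of the partial from the right).
  doubled (with −9 where >9): 3 4 9 4 5 2 0 → sum 27
  kept as-is: 1 9 1 7 5 2 1 → sum 26
Total = 27 + 26 = 53.
Check digit = (10 − (53 mod 10)) mod 10 = 7.

7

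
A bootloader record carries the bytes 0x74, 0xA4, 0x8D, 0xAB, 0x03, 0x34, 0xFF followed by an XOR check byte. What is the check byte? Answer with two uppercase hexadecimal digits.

XOR the bytes together:
  start with 0x74
  0x74 ⊕ 0xA4 = 0xD0
  0xD0 ⊕ 0x8D = 0x5D
  0x5D ⊕ 0xAB = 0xF6
  0xF6 ⊕ 0x03 = 0xF5
  0xF5 ⊕ 0x34 = 0xC1
  0xC1 ⊕ 0xFF = 0x3E

3E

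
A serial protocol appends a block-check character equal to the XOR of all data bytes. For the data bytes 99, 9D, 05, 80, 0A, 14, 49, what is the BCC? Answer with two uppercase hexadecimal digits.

XOR the bytes together:
  start with 0x99
  0x99 ⊕ 0x9D = 0x04
  0x04 ⊕ 0x05 = 0x01
  0x01 ⊕ 0x80 = 0x81
  0x81 ⊕ 0x0A = 0x8B
  0x8B ⊕ 0x14 = 0x9F
  0x9F ⊕ 0x49 = 0xD6

D6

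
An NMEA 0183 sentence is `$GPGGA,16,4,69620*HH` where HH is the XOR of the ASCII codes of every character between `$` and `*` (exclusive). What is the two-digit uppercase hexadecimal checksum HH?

72

XOR the ASCII codes of the payload characters:
  'G' = 0x47 → acc = 0x47
  'P' = 0x50 → acc = 0x17
  'G' = 0x47 → acc = 0x50
  'G' = 0x47 → acc = 0x17
  'A' = 0x41 → acc = 0x56
  ',' = 0x2C → acc = 0x7A
  '1' = 0x31 → acc = 0x4B
  '6' = 0x36 → acc = 0x7D
  ',' = 0x2C → acc = 0x51
  '4' = 0x34 → acc = 0x65
  ',' = 0x2C → acc = 0x49
  '6' = 0x36 → acc = 0x7F
  '9' = 0x39 → acc = 0x46
  '6' = 0x36 → acc = 0x70
  '2' = 0x32 → acc = 0x42
  '0' = 0x30 → acc = 0x72
Checksum = 0x72.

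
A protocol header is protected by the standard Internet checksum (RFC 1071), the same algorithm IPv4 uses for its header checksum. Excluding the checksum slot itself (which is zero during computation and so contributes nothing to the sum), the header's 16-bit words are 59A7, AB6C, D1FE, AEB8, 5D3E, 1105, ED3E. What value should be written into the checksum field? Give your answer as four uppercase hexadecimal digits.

One's-complement addition (fold any carry out of bit 15 back into bit 0):
  0x59A7 + 0xAB6C = 0x10513 → wrap carry → 0x0514
  0x0514 + 0xD1FE = 0x0D712
  0xD712 + 0xAEB8 = 0x185CA → wrap carry → 0x85CB
  0x85CB + 0x5D3E = 0x0E309
  0xE309 + 0x1105 = 0x0F40E
  0xF40E + 0xED3E = 0x1E14C → wrap carry → 0xE14D
One's-complement sum = 0xE14D.
Checksum = ~0xE14D & 0xFFFF = 0x1EB2.

1EB2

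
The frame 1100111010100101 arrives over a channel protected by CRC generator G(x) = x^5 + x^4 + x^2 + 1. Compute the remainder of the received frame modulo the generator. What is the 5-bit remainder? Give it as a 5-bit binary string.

Modulo-2 division of 1100111010100101 by 110101:
  pos 0: 110011 XOR 110101 = 000110
  pos 3: 110101 XOR 110101 = 000000
  pos 10: 100101 XOR 110101 = 010000
Remainder = 10000 (nonzero — an error is detected).

10000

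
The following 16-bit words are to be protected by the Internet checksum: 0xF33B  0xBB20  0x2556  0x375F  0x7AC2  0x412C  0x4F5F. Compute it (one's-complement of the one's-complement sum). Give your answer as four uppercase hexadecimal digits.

One's-complement addition (fold any carry out of bit 15 back into bit 0):
  0xF33B + 0xBB20 = 0x1AE5B → wrap carry → 0xAE5C
  0xAE5C + 0x2556 = 0x0D3B2
  0xD3B2 + 0x375F = 0x10B11 → wrap carry → 0x0B12
  0x0B12 + 0x7AC2 = 0x085D4
  0x85D4 + 0x412C = 0x0C700
  0xC700 + 0x4F5F = 0x1165F → wrap carry → 0x1660
One's-complement sum = 0x1660.
Checksum = ~0x1660 & 0xFFFF = 0xE99F.

E99F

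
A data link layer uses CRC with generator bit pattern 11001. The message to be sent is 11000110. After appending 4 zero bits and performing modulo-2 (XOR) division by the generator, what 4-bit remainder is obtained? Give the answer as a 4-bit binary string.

Append 4 zeros: 110001100000. Divide by 11001 (XOR where the leading bit is 1):
  pos 0: 11000 XOR 11001 = 00001
  pos 4: 11100 XOR 11001 = 00101
  pos 6: 10100 XOR 11001 = 01101
  pos 7: 11010 XOR 11001 = 00011
Remainder (last 4 bits) = 0011. This is the CRC / FCS.

0011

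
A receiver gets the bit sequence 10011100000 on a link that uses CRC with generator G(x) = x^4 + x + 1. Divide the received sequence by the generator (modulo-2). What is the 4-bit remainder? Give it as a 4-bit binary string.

0110

Modulo-2 division of 10011100000 by 10011:
  pos 0: 10011 XOR 10011 = 00000
  pos 5: 10000 XOR 10011 = 00011
Remainder = 0110 (nonzero — an error is detected).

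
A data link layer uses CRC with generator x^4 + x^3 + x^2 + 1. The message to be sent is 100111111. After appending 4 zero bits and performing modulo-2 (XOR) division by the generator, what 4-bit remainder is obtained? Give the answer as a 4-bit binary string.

Append 4 zeros: 1001111110000. Divide by 11101 (XOR where the leading bit is 1):
  pos 0: 10011 XOR 11101 = 01110
  pos 1: 11101 XOR 11101 = 00000
  pos 6: 11100 XOR 11101 = 00001
Remainder (last 4 bits) = 0100. This is the CRC / FCS.

0100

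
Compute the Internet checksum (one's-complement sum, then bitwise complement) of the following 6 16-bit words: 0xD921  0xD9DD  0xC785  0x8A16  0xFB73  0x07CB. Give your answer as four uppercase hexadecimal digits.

F824

One's-complement addition (fold any carry out of bit 15 back into bit 0):
  0xD921 + 0xD9DD = 0x1B2FE → wrap carry → 0xB2FF
  0xB2FF + 0xC785 = 0x17A84 → wrap carry → 0x7A85
  0x7A85 + 0x8A16 = 0x1049B → wrap carry → 0x049C
  0x049C + 0xFB73 = 0x1000F → wrap carry → 0x0010
  0x0010 + 0x07CB = 0x007DB
One's-complement sum = 0x07DB.
Checksum = ~0x07DB & 0xFFFF = 0xF824.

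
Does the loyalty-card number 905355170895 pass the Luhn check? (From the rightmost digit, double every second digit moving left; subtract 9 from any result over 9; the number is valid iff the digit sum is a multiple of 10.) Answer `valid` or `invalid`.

valid

From the right, keep odd positions and double even positions (subtract 9 from any doubled value over 9):
  doubled (positions 2,4,...): 9 0 2 1 1 9 → sum 22
  kept (positions 1,3,...): 5 8 7 5 3 0 → sum 28
Total = 50.
50 mod 10 = 0, so the number is valid.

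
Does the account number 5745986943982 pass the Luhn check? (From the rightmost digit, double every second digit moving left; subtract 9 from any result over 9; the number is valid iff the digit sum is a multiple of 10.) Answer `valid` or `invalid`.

invalid

From the right, keep odd positions and double even positions (subtract 9 from any doubled value over 9):
  doubled (positions 2,4,...): 7 6 9 7 1 5 → sum 35
  kept (positions 1,3,...): 2 9 4 6 9 4 5 → sum 39
Total = 74.
74 mod 10 = 4, so the number is invalid.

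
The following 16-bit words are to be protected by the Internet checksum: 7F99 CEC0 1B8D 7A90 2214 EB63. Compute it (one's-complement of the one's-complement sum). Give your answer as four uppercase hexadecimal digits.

One's-complement addition (fold any carry out of bit 15 back into bit 0):
  0x7F99 + 0xCEC0 = 0x14E59 → wrap carry → 0x4E5A
  0x4E5A + 0x1B8D = 0x069E7
  0x69E7 + 0x7A90 = 0x0E477
  0xE477 + 0x2214 = 0x1068B → wrap carry → 0x068C
  0x068C + 0xEB63 = 0x0F1EF
One's-complement sum = 0xF1EF.
Checksum = ~0xF1EF & 0xFFFF = 0x0E10.

0E10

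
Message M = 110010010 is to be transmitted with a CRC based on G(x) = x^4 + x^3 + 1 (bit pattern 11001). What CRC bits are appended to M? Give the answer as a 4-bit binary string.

Append 4 zeros: 1100100100000. Divide by 11001 (XOR where the leading bit is 1):
  pos 0: 11001 XOR 11001 = 00000
  pos 7: 10000 XOR 11001 = 01001
  pos 8: 10010 XOR 11001 = 01011
Remainder (last 4 bits) = 1011. This is the CRC / FCS.

1011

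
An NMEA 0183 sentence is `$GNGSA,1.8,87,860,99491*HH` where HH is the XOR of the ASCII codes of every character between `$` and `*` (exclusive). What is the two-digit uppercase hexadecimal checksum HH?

76

XOR the ASCII codes of the payload characters:
  'G' = 0x47 → acc = 0x47
  'N' = 0x4E → acc = 0x09
  'G' = 0x47 → acc = 0x4E
  'S' = 0x53 → acc = 0x1D
  'A' = 0x41 → acc = 0x5C
  ',' = 0x2C → acc = 0x70
  '1' = 0x31 → acc = 0x41
  '.' = 0x2E → acc = 0x6F
  '8' = 0x38 → acc = 0x57
  ',' = 0x2C → acc = 0x7B
  '8' = 0x38 → acc = 0x43
  '7' = 0x37 → acc = 0x74
  ',' = 0x2C → acc = 0x58
  '8' = 0x38 → acc = 0x60
  '6' = 0x36 → acc = 0x56
  '0' = 0x30 → acc = 0x66
  ',' = 0x2C → acc = 0x4A
  '9' = 0x39 → acc = 0x73
  '9' = 0x39 → acc = 0x4A
  '4' = 0x34 → acc = 0x7E
  '9' = 0x39 → acc = 0x47
  '1' = 0x31 → acc = 0x76
Checksum = 0x76.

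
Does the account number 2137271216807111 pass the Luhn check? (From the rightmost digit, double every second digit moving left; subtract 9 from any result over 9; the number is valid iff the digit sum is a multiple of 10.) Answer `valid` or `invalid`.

From the right, keep odd positions and double even positions (subtract 9 from any doubled value over 9):
  doubled (positions 2,4,...): 2 5 7 2 2 4 6 4 → sum 32
  kept (positions 1,3,...): 1 1 0 6 2 7 7 1 → sum 25
Total = 57.
57 mod 10 = 7, so the number is invalid.

invalid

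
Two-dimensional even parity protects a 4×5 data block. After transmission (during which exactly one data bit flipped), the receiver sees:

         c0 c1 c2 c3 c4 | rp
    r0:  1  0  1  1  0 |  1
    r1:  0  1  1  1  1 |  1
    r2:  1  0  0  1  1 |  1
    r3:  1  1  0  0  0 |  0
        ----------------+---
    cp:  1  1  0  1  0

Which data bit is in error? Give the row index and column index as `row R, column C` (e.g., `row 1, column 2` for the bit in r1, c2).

row 1, column 1

Recompute each row's even parity and compare to rp:
  r0: data parity 1, sent rp 1 → ok
  r1: data parity 0, sent rp 1 → mismatch
  r2: data parity 1, sent rp 1 → ok
  r3: data parity 0, sent rp 0 → ok
Recompute each column's even parity and compare to cp:
  c0: data parity 1, sent cp 1 → ok
  c1: data parity 0, sent cp 1 → mismatch
  c2: data parity 0, sent cp 0 → ok
  c3: data parity 1, sent cp 1 → ok
  c4: data parity 0, sent cp 0 → ok
Exactly one row (r1) and one column (c1) fail → the flipped bit is at their intersection.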